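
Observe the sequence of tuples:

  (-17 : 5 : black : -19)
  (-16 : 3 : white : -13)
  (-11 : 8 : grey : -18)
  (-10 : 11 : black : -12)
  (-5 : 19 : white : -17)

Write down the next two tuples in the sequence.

(-4 : 30 : grey : -11), (1 : 49 : black : -16)

First value — alternating steps +1, +5, +1, +5, …: -17, -16, -11, -10, -5 → -4 → 1.
Second value — each term is the sum of the two before it: 5, 3, 8, 11, 19 → 30 → 49.
For the shade, repeats black → white → grey: black, white, grey, black, white → grey → black.
Fourth value: -19, -13, -18, -12, -17 → -11 → -16 (alternating steps +6, −5, +6, −5, …).
Putting the parts together: (-4 : 30 : grey : -11) and then (1 : 49 : black : -16).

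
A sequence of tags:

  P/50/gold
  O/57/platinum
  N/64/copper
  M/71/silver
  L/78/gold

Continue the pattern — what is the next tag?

For the letter, letters move back 1 place in the alphabet: P, O, N, M, L → K.
Second component: 50, 57, 64, 71, 78 → 85 (+7 each step).
Metal: repeats gold → platinum → copper → silver, so gold, platinum, copper, silver, gold → platinum.
Combining the parts gives K/85/platinum.

K/85/platinum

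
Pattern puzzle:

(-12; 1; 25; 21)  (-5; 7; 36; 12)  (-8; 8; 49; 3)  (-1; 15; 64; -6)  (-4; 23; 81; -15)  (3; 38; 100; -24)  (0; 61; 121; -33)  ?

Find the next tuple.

First value — alternating steps +7, −3, +7, −3, …: -12, -5, -8, -1, -4, 3, 0 → 7.
Second value: each term is the sum of the two before it; 1, 7, 8, 15, 23, 38, 61 → 99.
Third value goes 25, 36, 49, 64, 81, 100, 121 → 144 (perfect squares: 5², 6², 7², …).
Fourth value: −9 each step; 21, 12, 3, -6, -15, -24, -33 → -42.
Putting it together: (7; 99; 144; -42).

(7; 99; 144; -42)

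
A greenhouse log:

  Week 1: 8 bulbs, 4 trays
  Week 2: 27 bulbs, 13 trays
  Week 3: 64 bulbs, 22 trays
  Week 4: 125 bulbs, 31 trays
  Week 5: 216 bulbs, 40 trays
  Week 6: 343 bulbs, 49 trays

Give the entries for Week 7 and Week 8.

512 bulbs, 58 trays; 729 bulbs, 67 trays

Bulbs: perfect cubes: 2³, 3³, 4³, …, so 8, 27, 64, 125, 216, 343 → 512 → 729.
Trays: +9 each step; 4, 13, 22, 31, 40, 49 → 58 → 67.
So the next two records are 512 bulbs, 58 trays and 729 bulbs, 67 trays.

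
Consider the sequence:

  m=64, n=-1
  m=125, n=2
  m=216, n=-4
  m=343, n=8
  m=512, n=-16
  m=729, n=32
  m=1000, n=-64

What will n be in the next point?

N: ×(-2) each step, so -1, 2, -4, 8, -16, 32, -64 → 128.

128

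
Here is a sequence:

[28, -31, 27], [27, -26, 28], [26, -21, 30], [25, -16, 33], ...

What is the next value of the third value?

Third value: differences are 1, 2, 3, … (increasing by 1 each time), so 27, 28, 30, 33 → 37.

37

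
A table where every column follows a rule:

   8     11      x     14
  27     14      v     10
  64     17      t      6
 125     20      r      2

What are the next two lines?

216  23  p  -2; 343  26  n  -6

First component: 8, 27, 64, 125 → 216 → 343 (perfect cubes: 2³, 3³, 4³, …).
Second component: 11, 14, 17, 20 → 23 → 26 (+3 each step).
Letter — letters move back 2 places in the alphabet: x, v, t, r → p → n.
Fourth component: 14, 10, 6, 2 → -2 → -6 (−4 each step).
Putting the parts together: 216  23  p  -2 and then 343  26  n  -6.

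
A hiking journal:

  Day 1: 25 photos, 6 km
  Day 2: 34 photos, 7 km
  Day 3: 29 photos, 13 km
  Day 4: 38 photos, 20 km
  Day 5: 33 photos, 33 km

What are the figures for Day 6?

Photos: alternating steps +9, −5, +9, −5, …, so 25, 34, 29, 38, 33 → 42.
Km: each term is the sum of the two before it, so 6, 7, 13, 20, 33 → 53.
Putting it together: 42 photos, 53 km.

42 photos, 53 km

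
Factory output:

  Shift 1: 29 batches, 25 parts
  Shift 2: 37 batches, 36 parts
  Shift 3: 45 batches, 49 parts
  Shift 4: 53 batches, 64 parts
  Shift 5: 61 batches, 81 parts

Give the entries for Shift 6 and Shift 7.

Batches: +8 each step, so 29, 37, 45, 53, 61 → 69 → 77.
Parts: perfect squares: 5², 6², 7², …; 25, 36, 49, 64, 81 → 100 → 121.
Putting the parts together: 69 batches, 100 parts and then 77 batches, 121 parts.

69 batches, 100 parts; 77 batches, 121 parts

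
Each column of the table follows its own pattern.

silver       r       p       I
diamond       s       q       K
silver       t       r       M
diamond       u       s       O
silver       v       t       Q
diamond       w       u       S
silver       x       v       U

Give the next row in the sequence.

Rank: silver, diamond, silver, diamond, silver, diamond, silver → diamond (alternates silver ↔ diamond).
First letter — letters move forward 1 place in the alphabet: r, s, t, u, v, w, x → y.
Second letter goes p, q, r, s, t, u, v → w (letters move forward 1 place in the alphabet).
Third letter: letters move forward 2 places in the alphabet, so I, K, M, O, Q, S, U → W.
So the next row is diamond  y  w  W.

diamond  y  w  W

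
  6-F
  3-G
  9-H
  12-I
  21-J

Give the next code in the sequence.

First component: each term is the sum of the two before it, so 6, 3, 9, 12, 21 → 33.
Letter: letters move forward 1 place in the alphabet; F, G, H, I, J → K.
Putting it together: 33-K.

33-K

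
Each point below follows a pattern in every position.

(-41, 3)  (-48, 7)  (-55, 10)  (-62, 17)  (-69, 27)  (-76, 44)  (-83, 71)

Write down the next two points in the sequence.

First entry goes -41, -48, -55, -62, -69, -76, -83 → -90 → -97 (−7 each step).
Second entry: each term is the sum of the two before it, so 3, 7, 10, 17, 27, 44, 71 → 115 → 186.
So the next two points are (-90, 115) and (-97, 186).

(-90, 115), (-97, 186)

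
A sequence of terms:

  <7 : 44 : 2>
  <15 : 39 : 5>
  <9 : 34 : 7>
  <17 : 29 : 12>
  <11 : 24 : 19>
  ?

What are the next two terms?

<19 : 19 : 31>, <13 : 14 : 50>

First part: alternating steps +8, −6, +8, −6, …; 7, 15, 9, 17, 11 → 19 → 13.
Second part — −5 each step: 44, 39, 34, 29, 24 → 19 → 14.
Third part: each term is the sum of the two before it; 2, 5, 7, 12, 19 → 31 → 50.
Putting the parts together: <19 : 19 : 31> and then <13 : 14 : 50>.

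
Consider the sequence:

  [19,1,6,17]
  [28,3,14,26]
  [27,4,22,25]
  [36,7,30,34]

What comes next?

[35,11,38,33]

For the first entry, alternating steps +9, −1, +9, −1, …: 19, 28, 27, 36 → 35.
Second entry: 1, 3, 4, 7 → 11 (each term is the sum of the two before it).
Third entry: 6, 14, 22, 30 → 38 (+8 each step).
Fourth entry: always 2 less than the first entry, so 17, 26, 25, 34 → 33.
Combining the parts gives [35,11,38,33].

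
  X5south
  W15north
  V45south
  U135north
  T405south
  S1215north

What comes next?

Letter: letters move back 1 place in the alphabet, so X, W, V, U, T, S → R.
Second component — ×3 each step: 5, 15, 45, 135, 405, 1215 → 3645.
Direction: alternates south ↔ north; south, north, south, north, south, north → south.
So the next code is R3645south.

R3645south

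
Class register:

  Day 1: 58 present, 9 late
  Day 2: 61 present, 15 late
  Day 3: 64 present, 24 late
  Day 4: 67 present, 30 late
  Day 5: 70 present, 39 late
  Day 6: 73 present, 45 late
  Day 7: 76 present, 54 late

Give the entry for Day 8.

79 present, 60 late

Present: +3 each step; 58, 61, 64, 67, 70, 73, 76 → 79.
Late: alternating steps +6, +9, +6, +9, …; 9, 15, 24, 30, 39, 45, 54 → 60.
Combining the parts gives 79 present, 60 late.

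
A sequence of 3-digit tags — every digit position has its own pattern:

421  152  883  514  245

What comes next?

First digit: −3 each step, mod 10; 4, 1, 8, 5, 2 → 9.
Second digit: 2, 5, 8, 1, 4 → 7 (+3 each step, mod 10).
Third digit: +1 each step, mod 10, so 1, 2, 3, 4, 5 → 6.
Combining the parts gives 976.

976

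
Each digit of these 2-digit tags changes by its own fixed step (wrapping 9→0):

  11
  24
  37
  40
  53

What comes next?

First digit: 1, 2, 3, 4, 5 → 6 (+1 each step, mod 10).
For the second digit, +3 each step, mod 10: 1, 4, 7, 0, 3 → 6.
So the next tag is 66.

66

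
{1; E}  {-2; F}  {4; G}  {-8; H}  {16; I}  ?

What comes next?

First slot — ×(-2) each step: 1, -2, 4, -8, 16 → -32.
Letter: E, F, G, H, I → J (letters move forward 1 place in the alphabet).
So the next element is {-32; J}.

{-32; J}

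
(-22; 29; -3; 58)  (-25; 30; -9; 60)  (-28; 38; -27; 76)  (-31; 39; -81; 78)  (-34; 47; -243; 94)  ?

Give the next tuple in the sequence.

First entry: -22, -25, -28, -31, -34 → -37 (−3 each step).
Second entry goes 29, 30, 38, 39, 47 → 48 (alternating steps +1, +8, +1, +8, …).
Third entry: ×3 each step, so -3, -9, -27, -81, -243 → -729.
Fourth entry: 58, 60, 76, 78, 94 → 96 (always 2 × the second entry).
So the next tuple is (-37; 48; -729; 96).

(-37; 48; -729; 96)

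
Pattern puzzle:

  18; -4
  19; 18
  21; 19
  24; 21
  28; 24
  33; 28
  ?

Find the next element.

39; 33

For the first coordinate, differences are 1, 2, 3, … (increasing by 1 each time): 18, 19, 21, 24, 28, 33 → 39.
Second coordinate: -4, 18, 19, 21, 24, 28 → 33 (always the previous value of the first coordinate).
Combining the parts gives 39; 33.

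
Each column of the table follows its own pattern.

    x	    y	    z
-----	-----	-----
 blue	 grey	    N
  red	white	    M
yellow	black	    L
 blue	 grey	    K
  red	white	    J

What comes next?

yellow  black  I

Column x — repeats blue → red → yellow: blue, red, yellow, blue, red → yellow.
Column y — repeats grey → white → black: grey, white, black, grey, white → black.
Column z: N, M, L, K, J → I (letters move back 1 place in the alphabet).
So the next line is yellow  black  I.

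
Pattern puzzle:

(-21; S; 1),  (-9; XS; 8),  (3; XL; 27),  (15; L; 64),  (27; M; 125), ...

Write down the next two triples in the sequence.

First entry: +12 each step; -21, -9, 3, 15, 27 → 39 → 51.
Size: S, XS, XL, L, M → S → XS (runs backward through clothing sizes XS→XL).
Third entry goes 1, 8, 27, 64, 125 → 216 → 343 (perfect cubes: 1³, 2³, 3³, …).
Putting the parts together: (39; S; 216) and then (51; XS; 343).

(39; S; 216), (51; XS; 343)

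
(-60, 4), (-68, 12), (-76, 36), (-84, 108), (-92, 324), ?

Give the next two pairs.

(-100, 972), (-108, 2916)

First coordinate goes -60, -68, -76, -84, -92 → -100 → -108 (−8 each step).
For the second coordinate, ×3 each step: 4, 12, 36, 108, 324 → 972 → 2916.
So the next two pairs are (-100, 972) and (-108, 2916).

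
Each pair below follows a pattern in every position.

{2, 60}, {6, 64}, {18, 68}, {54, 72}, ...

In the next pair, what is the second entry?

76

For the second entry, +4 each step: 60, 64, 68, 72 → 76.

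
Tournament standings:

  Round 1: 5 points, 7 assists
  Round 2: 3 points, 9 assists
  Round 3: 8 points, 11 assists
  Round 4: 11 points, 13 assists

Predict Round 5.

19 points, 15 assists

For the points, each term is the sum of the two before it: 5, 3, 8, 11 → 19.
Assists goes 7, 9, 11, 13 → 15 (+2 each step).
Combining the parts gives 19 points, 15 assists.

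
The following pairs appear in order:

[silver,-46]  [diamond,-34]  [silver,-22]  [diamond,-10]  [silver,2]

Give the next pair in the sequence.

[diamond,14]

Rank goes silver, diamond, silver, diamond, silver → diamond (alternates silver ↔ diamond).
Second part: -46, -34, -22, -10, 2 → 14 (+12 each step).
So the next pair is [diamond,14].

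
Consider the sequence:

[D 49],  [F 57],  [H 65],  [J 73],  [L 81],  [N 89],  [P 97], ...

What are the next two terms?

[R 105], [T 113]

Letter goes D, F, H, J, L, N, P → R → T (letters move forward 2 places in the alphabet).
Second component: 49, 57, 65, 73, 81, 89, 97 → 105 → 113 (+8 each step).
Putting the parts together: [R 105] and then [T 113].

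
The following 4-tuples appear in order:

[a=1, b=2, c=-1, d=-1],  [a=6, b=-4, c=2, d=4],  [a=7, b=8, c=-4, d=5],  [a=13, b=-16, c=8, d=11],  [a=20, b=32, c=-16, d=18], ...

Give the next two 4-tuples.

A: each term is the sum of the two before it, so 1, 6, 7, 13, 20 → 33 → 53.
B: ×(-2) each step; 2, -4, 8, -16, 32 → -64 → 128.
C: ×(-2) each step; -1, 2, -4, 8, -16 → 32 → -64.
D: always 2 less than the a, so -1, 4, 5, 11, 18 → 31 → 51.
So the next two 4-tuples are [a=33, b=-64, c=32, d=31] and [a=53, b=128, c=-64, d=51].

[a=33, b=-64, c=32, d=31], [a=53, b=128, c=-64, d=51]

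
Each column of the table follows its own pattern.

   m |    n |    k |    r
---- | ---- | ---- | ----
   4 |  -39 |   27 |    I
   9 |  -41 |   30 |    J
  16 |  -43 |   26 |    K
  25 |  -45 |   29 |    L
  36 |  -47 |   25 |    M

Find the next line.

49  -49  28  N

For the column m, perfect squares: 2², 3², 4², …: 4, 9, 16, 25, 36 → 49.
Column n: -39, -41, -43, -45, -47 → -49 (−2 each step).
Column k goes 27, 30, 26, 29, 25 → 28 (alternating steps +3, −4, +3, −4, …).
Column r goes I, J, K, L, M → N (letters move forward 1 place in the alphabet).
Combining the parts gives 49  -49  28  N.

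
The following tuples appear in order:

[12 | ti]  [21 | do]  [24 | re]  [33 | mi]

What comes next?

First entry goes 12, 21, 24, 33 → 36 (alternating steps +9, +3, +9, +3, …).
Note — runs through the solfège scale do→ti: ti, do, re, mi → fa.
So the next tuple is [36 | fa].

[36 | fa]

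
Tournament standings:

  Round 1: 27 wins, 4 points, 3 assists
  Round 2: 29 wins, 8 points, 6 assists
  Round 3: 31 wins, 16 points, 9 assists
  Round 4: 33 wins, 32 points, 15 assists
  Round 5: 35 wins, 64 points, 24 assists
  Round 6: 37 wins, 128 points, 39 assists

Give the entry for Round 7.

Wins: +2 each step; 27, 29, 31, 33, 35, 37 → 39.
For the points, ×2 each step: 4, 8, 16, 32, 64, 128 → 256.
Assists: each term is the sum of the two before it, so 3, 6, 9, 15, 24, 39 → 63.
So the next row is 39 wins, 256 points, 63 assists.

39 wins, 256 points, 63 assists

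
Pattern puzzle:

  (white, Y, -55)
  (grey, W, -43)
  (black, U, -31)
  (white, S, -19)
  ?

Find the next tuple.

(grey, Q, -7)

Shade: white, grey, black, white → grey (repeats white → grey → black).
Letter — letters move back 2 places in the alphabet: Y, W, U, S → Q.
Third part goes -55, -43, -31, -19 → -7 (+12 each step).
Putting it together: (grey, Q, -7).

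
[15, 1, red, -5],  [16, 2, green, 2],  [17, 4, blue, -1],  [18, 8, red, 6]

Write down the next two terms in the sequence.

[19, 16, green, 3], [20, 32, blue, 10]

First component: +1 each step, so 15, 16, 17, 18 → 19 → 20.
Second component: ×2 each step; 1, 2, 4, 8 → 16 → 32.
Colour goes red, green, blue, red → green → blue (repeats red → green → blue).
Fourth component: -5, 2, -1, 6 → 3 → 10 (alternating steps +7, −3, +7, −3, …).
So the next two terms are [19, 16, green, 3] and [20, 32, blue, 10].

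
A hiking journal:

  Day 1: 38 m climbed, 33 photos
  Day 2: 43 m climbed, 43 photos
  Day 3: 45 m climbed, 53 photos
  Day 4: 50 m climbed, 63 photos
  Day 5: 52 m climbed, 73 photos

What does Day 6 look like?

For the m climbed, alternating steps +5, +2, +5, +2, …: 38, 43, 45, 50, 52 → 57.
Photos: +10 each step, so 33, 43, 53, 63, 73 → 83.
So the next record is 57 m climbed, 83 photos.

57 m climbed, 83 photos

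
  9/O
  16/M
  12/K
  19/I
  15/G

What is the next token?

First component: alternating steps +7, −4, +7, −4, …; 9, 16, 12, 19, 15 → 22.
Letter: letters move back 2 places in the alphabet, so O, M, K, I, G → E.
Putting it together: 22/E.

22/E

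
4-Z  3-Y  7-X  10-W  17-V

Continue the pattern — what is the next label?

First component — each term is the sum of the two before it: 4, 3, 7, 10, 17 → 27.
Letter: Z, Y, X, W, V → U (letters move back 1 place in the alphabet).
So the next label is 27-U.

27-U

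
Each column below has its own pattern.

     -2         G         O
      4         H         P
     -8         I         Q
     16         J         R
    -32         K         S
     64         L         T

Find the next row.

-128  M  U

First component — ×(-2) each step: -2, 4, -8, 16, -32, 64 → -128.
First letter: letters move forward 1 place in the alphabet; G, H, I, J, K, L → M.
Second letter: letters move forward 1 place in the alphabet, so O, P, Q, R, S, T → U.
Combining the parts gives -128  M  U.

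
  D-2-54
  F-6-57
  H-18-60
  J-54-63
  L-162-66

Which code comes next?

Letter — letters move forward 2 places in the alphabet: D, F, H, J, L → N.
Second component: ×3 each step, so 2, 6, 18, 54, 162 → 486.
Third component: 54, 57, 60, 63, 66 → 69 (+3 each step).
Combining the parts gives N-486-69.

N-486-69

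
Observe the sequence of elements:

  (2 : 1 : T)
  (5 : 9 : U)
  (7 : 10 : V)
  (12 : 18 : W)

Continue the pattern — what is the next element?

For the first coordinate, each term is the sum of the two before it: 2, 5, 7, 12 → 19.
Second coordinate: alternating steps +8, +1, +8, +1, …, so 1, 9, 10, 18 → 19.
For the letter, letters move forward 1 place in the alphabet: T, U, V, W → X.
Putting it together: (19 : 19 : X).

(19 : 19 : X)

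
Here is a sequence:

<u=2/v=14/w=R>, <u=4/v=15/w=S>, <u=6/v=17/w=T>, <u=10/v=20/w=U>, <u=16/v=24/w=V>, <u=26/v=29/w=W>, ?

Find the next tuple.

U — each term is the sum of the two before it: 2, 4, 6, 10, 16, 26 → 42.
For the v, differences are 1, 2, 3, … (increasing by 1 each time): 14, 15, 17, 20, 24, 29 → 35.
W: letters move forward 1 place in the alphabet, so R, S, T, U, V, W → X.
Combining the parts gives <u=42/v=35/w=X>.

<u=42/v=35/w=X>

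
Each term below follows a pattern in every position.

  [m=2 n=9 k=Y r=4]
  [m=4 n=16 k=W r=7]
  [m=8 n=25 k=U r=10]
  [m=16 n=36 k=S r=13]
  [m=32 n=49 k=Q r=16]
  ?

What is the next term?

M: 2, 4, 8, 16, 32 → 64 (×2 each step).
For the n, perfect squares: 3², 4², 5², …: 9, 16, 25, 36, 49 → 64.
For the k, letters move back 2 places in the alphabet: Y, W, U, S, Q → O.
R: +3 each step; 4, 7, 10, 13, 16 → 19.
So the next term is [m=64 n=64 k=O r=19].

[m=64 n=64 k=O r=19]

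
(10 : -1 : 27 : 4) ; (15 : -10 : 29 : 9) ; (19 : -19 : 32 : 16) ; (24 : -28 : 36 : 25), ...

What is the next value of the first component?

First component: 10, 15, 19, 24 → 28 (alternating steps +5, +4, +5, +4, …).
Second component goes -1, -10, -19, -28 → -37 (−9 each step).
Third component goes 27, 29, 32, 36 → 41 (differences are 2, 3, 4, … (increasing by 1 each time)).
Fourth component: perfect squares: 2², 3², 4², …, so 4, 9, 16, 25 → 36.

28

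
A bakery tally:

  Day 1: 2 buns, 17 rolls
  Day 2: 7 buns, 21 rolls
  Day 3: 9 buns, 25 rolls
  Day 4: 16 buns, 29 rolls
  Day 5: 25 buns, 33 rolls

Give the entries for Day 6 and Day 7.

Buns — each term is the sum of the two before it: 2, 7, 9, 16, 25 → 41 → 66.
Rolls: +4 each step; 17, 21, 25, 29, 33 → 37 → 41.
Putting the parts together: 41 buns, 37 rolls and then 66 buns, 41 rolls.

41 buns, 37 rolls; 66 buns, 41 rolls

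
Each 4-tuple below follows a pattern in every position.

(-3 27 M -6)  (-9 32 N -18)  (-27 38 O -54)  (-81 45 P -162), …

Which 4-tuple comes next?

First slot — ×3 each step: -3, -9, -27, -81 → -243.
Second slot goes 27, 32, 38, 45 → 53 (differences are 5, 6, 7, … (increasing by 1 each time)).
For the letter, letters move forward 1 place in the alphabet: M, N, O, P → Q.
Fourth slot: -6, -18, -54, -162 → -486 (always 2 × the first slot).
Combining the parts gives (-243 53 Q -486).

(-243 53 Q -486)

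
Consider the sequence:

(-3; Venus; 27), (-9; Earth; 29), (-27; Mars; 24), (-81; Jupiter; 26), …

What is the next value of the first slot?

-243

First slot goes -3, -9, -27, -81 → -243 (×3 each step).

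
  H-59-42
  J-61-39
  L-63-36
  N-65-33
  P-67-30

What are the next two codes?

R-69-27 then T-71-24

Letter goes H, J, L, N, P → R → T (letters move forward 2 places in the alphabet).
Second component: +2 each step, so 59, 61, 63, 65, 67 → 69 → 71.
Third component: 42, 39, 36, 33, 30 → 27 → 24 (−3 each step).
So the next two codes are R-69-27 and T-71-24.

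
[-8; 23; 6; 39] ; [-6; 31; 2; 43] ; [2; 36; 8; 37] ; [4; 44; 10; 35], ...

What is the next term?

First part: alternating steps +2, +8, +2, +8, …, so -8, -6, 2, 4 → 12.
For the second part, alternating steps +8, +5, +8, +5, …: 23, 31, 36, 44 → 49.
Third part: 6, 2, 8, 10 → 18 (each term is the sum of the two before it).
Fourth part — together with the third part always sums to 45: 39, 43, 37, 35 → 27.
So the next term is [12; 49; 18; 27].

[12; 49; 18; 27]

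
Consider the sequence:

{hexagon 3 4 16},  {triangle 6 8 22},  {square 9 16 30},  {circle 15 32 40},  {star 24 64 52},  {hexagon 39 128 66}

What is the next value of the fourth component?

Shape: hexagon, triangle, square, circle, star, hexagon → triangle (repeats hexagon → triangle → square → circle → star).
Second component: each term is the sum of the two before it, so 3, 6, 9, 15, 24, 39 → 63.
Third component goes 4, 8, 16, 32, 64, 128 → 256 (×2 each step).
Fourth component: differences are 6, 8, 10, … (increasing by 2 each time); 16, 22, 30, 40, 52, 66 → 82.

82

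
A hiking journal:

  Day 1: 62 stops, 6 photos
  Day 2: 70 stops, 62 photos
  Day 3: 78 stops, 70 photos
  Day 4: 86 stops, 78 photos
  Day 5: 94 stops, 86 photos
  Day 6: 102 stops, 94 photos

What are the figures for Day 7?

110 stops, 102 photos

Stops: +8 each step; 62, 70, 78, 86, 94, 102 → 110.
Photos: always the previous value of the stops, so 6, 62, 70, 78, 86, 94 → 102.
So the next line is 110 stops, 102 photos.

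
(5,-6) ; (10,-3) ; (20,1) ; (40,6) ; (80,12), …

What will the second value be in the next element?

Second value — differences are 3, 4, 5, … (increasing by 1 each time): -6, -3, 1, 6, 12 → 19.

19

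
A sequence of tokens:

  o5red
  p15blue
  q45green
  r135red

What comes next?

Letter: o, p, q, r → s (letters move forward 1 place in the alphabet).
Second component goes 5, 15, 45, 135 → 405 (×3 each step).
Colour: repeats red → blue → green, so red, blue, green, red → blue.
So the next token is s405blue.

s405blue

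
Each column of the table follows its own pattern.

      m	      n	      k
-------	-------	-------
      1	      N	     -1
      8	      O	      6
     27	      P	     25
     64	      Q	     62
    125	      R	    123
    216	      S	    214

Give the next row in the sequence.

Column m: perfect cubes: 1³, 2³, 3³, …, so 1, 8, 27, 64, 125, 216 → 343.
Column n goes N, O, P, Q, R, S → T (letters move forward 1 place in the alphabet).
Column k: always 2 less than the column m, so -1, 6, 25, 62, 123, 214 → 341.
Combining the parts gives 343  T  341.

343  T  341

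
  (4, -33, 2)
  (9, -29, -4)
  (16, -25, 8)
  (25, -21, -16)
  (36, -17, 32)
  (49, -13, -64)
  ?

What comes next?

First component goes 4, 9, 16, 25, 36, 49 → 64 (perfect squares: 2², 3², 4², …).
Second component — +4 each step: -33, -29, -25, -21, -17, -13 → -9.
Third component: ×(-2) each step, so 2, -4, 8, -16, 32, -64 → 128.
Putting it together: (64, -9, 128).

(64, -9, 128)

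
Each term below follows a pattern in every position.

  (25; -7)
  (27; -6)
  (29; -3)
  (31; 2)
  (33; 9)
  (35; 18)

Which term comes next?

(37; 29)

First slot — +2 each step: 25, 27, 29, 31, 33, 35 → 37.
Second slot: differences are 1, 3, 5, … (increasing by 2 each time), so -7, -6, -3, 2, 9, 18 → 29.
Putting it together: (37; 29).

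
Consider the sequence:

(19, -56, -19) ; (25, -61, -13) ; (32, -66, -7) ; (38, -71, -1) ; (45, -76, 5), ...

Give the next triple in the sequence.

First coordinate: alternating steps +6, +7, +6, +7, …; 19, 25, 32, 38, 45 → 51.
For the second coordinate, −5 each step: -56, -61, -66, -71, -76 → -81.
Third coordinate: +6 each step; -19, -13, -7, -1, 5 → 11.
So the next triple is (51, -81, 11).

(51, -81, 11)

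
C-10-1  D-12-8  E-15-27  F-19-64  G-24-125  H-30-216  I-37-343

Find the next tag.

Letter: letters move forward 1 place in the alphabet; C, D, E, F, G, H, I → J.
Second component — differences are 2, 3, 4, … (increasing by 1 each time): 10, 12, 15, 19, 24, 30, 37 → 45.
Third component: 1, 8, 27, 64, 125, 216, 343 → 512 (perfect cubes: 1³, 2³, 3³, …).
Putting it together: J-45-512.

J-45-512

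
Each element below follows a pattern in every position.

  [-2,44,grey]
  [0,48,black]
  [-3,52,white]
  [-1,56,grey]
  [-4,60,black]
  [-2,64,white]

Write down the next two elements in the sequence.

[-5,68,grey], [-3,72,black]

First value: alternating steps +2, −3, +2, −3, …, so -2, 0, -3, -1, -4, -2 → -5 → -3.
For the second value, +4 each step: 44, 48, 52, 56, 60, 64 → 68 → 72.
Shade goes grey, black, white, grey, black, white → grey → black (repeats grey → black → white).
So the next two elements are [-5,68,grey] and [-3,72,black].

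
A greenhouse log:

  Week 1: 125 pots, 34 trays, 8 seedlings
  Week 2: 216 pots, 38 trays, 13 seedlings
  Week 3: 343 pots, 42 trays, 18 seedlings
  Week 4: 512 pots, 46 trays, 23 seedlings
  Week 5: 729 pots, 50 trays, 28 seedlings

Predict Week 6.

1000 pots, 54 trays, 33 seedlings

Pots — perfect cubes: 5³, 6³, 7³, …: 125, 216, 343, 512, 729 → 1000.
Trays: 34, 38, 42, 46, 50 → 54 (+4 each step).
Seedlings — +5 each step: 8, 13, 18, 23, 28 → 33.
So the next line is 1000 pots, 54 trays, 33 seedlings.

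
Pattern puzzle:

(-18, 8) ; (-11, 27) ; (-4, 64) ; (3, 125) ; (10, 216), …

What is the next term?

(17, 343)

First part goes -18, -11, -4, 3, 10 → 17 (+7 each step).
Second part: perfect cubes: 2³, 3³, 4³, …; 8, 27, 64, 125, 216 → 343.
So the next term is (17, 343).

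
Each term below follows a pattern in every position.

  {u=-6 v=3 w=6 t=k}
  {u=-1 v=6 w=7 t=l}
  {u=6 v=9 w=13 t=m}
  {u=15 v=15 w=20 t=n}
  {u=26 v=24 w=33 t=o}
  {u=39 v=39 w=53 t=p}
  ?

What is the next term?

U goes -6, -1, 6, 15, 26, 39 → 54 (differences are 5, 7, 9, … (increasing by 2 each time)).
V: each term is the sum of the two before it, so 3, 6, 9, 15, 24, 39 → 63.
W goes 6, 7, 13, 20, 33, 53 → 86 (each term is the sum of the two before it).
For the t, letters move forward 1 place in the alphabet: k, l, m, n, o, p → q.
Putting it together: {u=54 v=63 w=86 t=q}.

{u=54 v=63 w=86 t=q}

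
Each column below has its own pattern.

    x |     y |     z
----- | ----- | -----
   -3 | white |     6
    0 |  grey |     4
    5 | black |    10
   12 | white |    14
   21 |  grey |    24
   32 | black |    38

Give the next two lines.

Column x: -3, 0, 5, 12, 21, 32 → 45 → 60 (differences are 3, 5, 7, … (increasing by 2 each time)).
Column y: repeats white → grey → black; white, grey, black, white, grey, black → white → grey.
Column z: 6, 4, 10, 14, 24, 38 → 62 → 100 (each term is the sum of the two before it).
So the next two lines are 45  white  62 and 60  grey  100.

45  white  62; 60  grey  100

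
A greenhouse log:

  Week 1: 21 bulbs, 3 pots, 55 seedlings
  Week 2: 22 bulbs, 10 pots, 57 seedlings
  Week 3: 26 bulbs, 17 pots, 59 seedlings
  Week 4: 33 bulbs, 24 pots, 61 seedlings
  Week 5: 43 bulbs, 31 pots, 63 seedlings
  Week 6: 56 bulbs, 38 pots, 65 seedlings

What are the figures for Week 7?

Bulbs: 21, 22, 26, 33, 43, 56 → 72 (differences are 1, 4, 7, … (increasing by 3 each time)).
Pots goes 3, 10, 17, 24, 31, 38 → 45 (+7 each step).
Seedlings goes 55, 57, 59, 61, 63, 65 → 67 (+2 each step).
Combining the parts gives 72 bulbs, 45 pots, 67 seedlings.

72 bulbs, 45 pots, 67 seedlings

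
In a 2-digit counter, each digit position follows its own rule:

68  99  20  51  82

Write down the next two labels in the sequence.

First digit: 6, 9, 2, 5, 8 → 1 → 4 (+3 each step, mod 10).
Second digit: +1 each step, mod 10, so 8, 9, 0, 1, 2 → 3 → 4.
Putting the parts together: 13 and then 44.

13, 44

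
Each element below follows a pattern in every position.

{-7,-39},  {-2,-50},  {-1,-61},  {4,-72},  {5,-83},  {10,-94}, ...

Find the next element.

{11,-105}

First slot — alternating steps +5, +1, +5, +1, …: -7, -2, -1, 4, 5, 10 → 11.
Second slot goes -39, -50, -61, -72, -83, -94 → -105 (−11 each step).
Putting it together: {11,-105}.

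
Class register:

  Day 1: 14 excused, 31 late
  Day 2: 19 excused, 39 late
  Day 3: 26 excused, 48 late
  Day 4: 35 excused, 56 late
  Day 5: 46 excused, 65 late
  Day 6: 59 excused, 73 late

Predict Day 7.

Excused: differences are 5, 7, 9, … (increasing by 2 each time); 14, 19, 26, 35, 46, 59 → 74.
Late goes 31, 39, 48, 56, 65, 73 → 82 (alternating steps +8, +9, +8, +9, …).
Putting it together: 74 excused, 82 late.

74 excused, 82 late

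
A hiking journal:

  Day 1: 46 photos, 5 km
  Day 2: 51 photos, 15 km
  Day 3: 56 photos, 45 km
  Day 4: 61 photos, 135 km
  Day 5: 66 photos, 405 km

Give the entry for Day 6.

Photos: 46, 51, 56, 61, 66 → 71 (+5 each step).
For the km, ×3 each step: 5, 15, 45, 135, 405 → 1215.
Combining the parts gives 71 photos, 1215 km.

71 photos, 1215 km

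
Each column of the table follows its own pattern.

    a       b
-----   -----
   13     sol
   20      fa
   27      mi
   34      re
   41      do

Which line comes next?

Column a — +7 each step: 13, 20, 27, 34, 41 → 48.
Column b — runs backward through the solfège scale do→ti: sol, fa, mi, re, do → ti.
Combining the parts gives 48  ti.

48  ti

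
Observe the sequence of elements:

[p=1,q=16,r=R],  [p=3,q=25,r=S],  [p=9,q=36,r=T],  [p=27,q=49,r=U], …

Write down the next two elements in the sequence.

[p=81,q=64,r=V], [p=243,q=81,r=W]

For the p, ×3 each step: 1, 3, 9, 27 → 81 → 243.
Q: perfect squares: 4², 5², 6², …, so 16, 25, 36, 49 → 64 → 81.
R — letters move forward 1 place in the alphabet: R, S, T, U → V → W.
So the next two elements are [p=81,q=64,r=V] and [p=243,q=81,r=W].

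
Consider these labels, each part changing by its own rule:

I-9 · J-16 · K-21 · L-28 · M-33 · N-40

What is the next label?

Letter — letters move forward 1 place in the alphabet: I, J, K, L, M, N → O.
Second component: alternating steps +7, +5, +7, +5, …; 9, 16, 21, 28, 33, 40 → 45.
So the next label is O-45.

O-45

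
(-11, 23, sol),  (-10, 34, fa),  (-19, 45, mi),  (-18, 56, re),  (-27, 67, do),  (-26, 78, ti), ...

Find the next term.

(-35, 89, la)

First entry: alternating steps +1, −9, +1, −9, …, so -11, -10, -19, -18, -27, -26 → -35.
Second entry goes 23, 34, 45, 56, 67, 78 → 89 (+11 each step).
Note: runs backward through the solfège scale do→ti, so sol, fa, mi, re, do, ti → la.
Combining the parts gives (-35, 89, la).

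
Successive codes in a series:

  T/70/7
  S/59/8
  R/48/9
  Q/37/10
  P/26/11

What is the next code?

Letter: T, S, R, Q, P → O (letters move back 1 place in the alphabet).
Second component — −11 each step: 70, 59, 48, 37, 26 → 15.
For the third component, +1 each step: 7, 8, 9, 10, 11 → 12.
Putting it together: O/15/12.

O/15/12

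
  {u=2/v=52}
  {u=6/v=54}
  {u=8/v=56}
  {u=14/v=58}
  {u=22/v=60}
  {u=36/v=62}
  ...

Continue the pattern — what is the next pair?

{u=58/v=64}

U: each term is the sum of the two before it; 2, 6, 8, 14, 22, 36 → 58.
V: +2 each step; 52, 54, 56, 58, 60, 62 → 64.
Putting it together: {u=58/v=64}.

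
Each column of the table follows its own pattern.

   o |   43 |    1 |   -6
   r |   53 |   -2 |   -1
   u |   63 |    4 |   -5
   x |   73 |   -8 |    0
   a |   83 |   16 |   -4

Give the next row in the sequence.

d  93  -32  1

Letter — letters move forward 3 places in the alphabet, wrapping Z→A: o, r, u, x, a → d.
For the second component, +10 each step: 43, 53, 63, 73, 83 → 93.
Third component — ×(-2) each step: 1, -2, 4, -8, 16 → -32.
Fourth component: alternating steps +5, −4, +5, −4, …, so -6, -1, -5, 0, -4 → 1.
So the next row is d  93  -32  1.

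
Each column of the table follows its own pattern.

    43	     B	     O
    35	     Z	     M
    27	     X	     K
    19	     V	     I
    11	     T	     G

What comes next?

First component goes 43, 35, 27, 19, 11 → 3 (−8 each step).
First letter: letters move back 2 places in the alphabet, wrapping A→Z; B, Z, X, V, T → R.
Second letter: letters move back 2 places in the alphabet; O, M, K, I, G → E.
So the next row is 3  R  E.

3  R  E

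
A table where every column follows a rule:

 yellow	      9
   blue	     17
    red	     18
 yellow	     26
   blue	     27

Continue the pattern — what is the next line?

red  35

For the colour, repeats yellow → blue → red: yellow, blue, red, yellow, blue → red.
Second component: 9, 17, 18, 26, 27 → 35 (alternating steps +8, +1, +8, +1, …).
So the next line is red  35.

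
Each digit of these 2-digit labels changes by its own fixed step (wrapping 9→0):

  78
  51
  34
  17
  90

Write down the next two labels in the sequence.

73 then 56

First digit: −2 each step, mod 10; 7, 5, 3, 1, 9 → 7 → 5.
Second digit goes 8, 1, 4, 7, 0 → 3 → 6 (+3 each step, mod 10).
Putting the parts together: 73 and then 56.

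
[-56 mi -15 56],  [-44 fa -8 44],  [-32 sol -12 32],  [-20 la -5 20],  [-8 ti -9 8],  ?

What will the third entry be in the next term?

-2

Third entry goes -15, -8, -12, -5, -9 → -2 (alternating steps +7, −4, +7, −4, …).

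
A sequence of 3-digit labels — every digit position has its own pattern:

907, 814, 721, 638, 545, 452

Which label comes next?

First digit: −1 each step, mod 10, so 9, 8, 7, 6, 5, 4 → 3.
Second digit — +1 each step, mod 10: 0, 1, 2, 3, 4, 5 → 6.
Third digit goes 7, 4, 1, 8, 5, 2 → 9 (−3 each step, mod 10).
So the next label is 369.

369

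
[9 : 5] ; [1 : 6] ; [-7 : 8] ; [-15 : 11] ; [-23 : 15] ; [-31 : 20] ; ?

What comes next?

[-39 : 26]

First coordinate — −8 each step: 9, 1, -7, -15, -23, -31 → -39.
Second coordinate: differences are 1, 2, 3, … (increasing by 1 each time), so 5, 6, 8, 11, 15, 20 → 26.
Putting it together: [-39 : 26].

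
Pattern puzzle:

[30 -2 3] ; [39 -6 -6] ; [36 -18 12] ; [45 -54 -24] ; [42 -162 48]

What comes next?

First slot: alternating steps +9, −3, +9, −3, …, so 30, 39, 36, 45, 42 → 51.
Second slot: ×3 each step; -2, -6, -18, -54, -162 → -486.
Third slot: ×(-2) each step, so 3, -6, 12, -24, 48 → -96.
Combining the parts gives [51 -486 -96].

[51 -486 -96]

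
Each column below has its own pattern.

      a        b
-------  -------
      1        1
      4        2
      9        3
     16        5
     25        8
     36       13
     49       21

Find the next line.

64  34

Column a goes 1, 4, 9, 16, 25, 36, 49 → 64 (perfect squares: 1², 2², 3², …).
Column b — each term is the sum of the two before it: 1, 2, 3, 5, 8, 13, 21 → 34.
Putting it together: 64  34.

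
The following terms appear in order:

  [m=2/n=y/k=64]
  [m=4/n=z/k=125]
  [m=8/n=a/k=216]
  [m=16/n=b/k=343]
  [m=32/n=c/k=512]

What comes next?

[m=64/n=d/k=729]

M goes 2, 4, 8, 16, 32 → 64 (×2 each step).
N: letters move forward 1 place in the alphabet, wrapping Z→A; y, z, a, b, c → d.
For the k, perfect cubes: 4³, 5³, 6³, …: 64, 125, 216, 343, 512 → 729.
So the next term is [m=64/n=d/k=729].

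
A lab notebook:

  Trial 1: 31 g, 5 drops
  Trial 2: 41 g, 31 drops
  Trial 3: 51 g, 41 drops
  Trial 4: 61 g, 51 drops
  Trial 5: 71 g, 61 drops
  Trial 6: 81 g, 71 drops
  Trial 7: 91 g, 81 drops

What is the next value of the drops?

91

G — +10 each step: 31, 41, 51, 61, 71, 81, 91 → 101.
Drops goes 5, 31, 41, 51, 61, 71, 81 → 91 (always the previous value of the g).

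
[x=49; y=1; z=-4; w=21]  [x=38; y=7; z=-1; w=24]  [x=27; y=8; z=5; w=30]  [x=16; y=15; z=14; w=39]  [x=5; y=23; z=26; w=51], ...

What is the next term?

X: −11 each step, so 49, 38, 27, 16, 5 → -6.
For the y, each term is the sum of the two before it: 1, 7, 8, 15, 23 → 38.
Z: differences are 3, 6, 9, … (increasing by 3 each time), so -4, -1, 5, 14, 26 → 41.
W: differences are 3, 6, 9, … (increasing by 3 each time); 21, 24, 30, 39, 51 → 66.
Putting it together: [x=-6; y=38; z=41; w=66].

[x=-6; y=38; z=41; w=66]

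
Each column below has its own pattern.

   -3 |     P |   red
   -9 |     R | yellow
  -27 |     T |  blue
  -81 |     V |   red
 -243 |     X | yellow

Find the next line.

-729  Z  blue

First component: ×3 each step; -3, -9, -27, -81, -243 → -729.
Letter — letters move forward 2 places in the alphabet: P, R, T, V, X → Z.
Colour goes red, yellow, blue, red, yellow → blue (repeats red → yellow → blue).
So the next line is -729  Z  blue.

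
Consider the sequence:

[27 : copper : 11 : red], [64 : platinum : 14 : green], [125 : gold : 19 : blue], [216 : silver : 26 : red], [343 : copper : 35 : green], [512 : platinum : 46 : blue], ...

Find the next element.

First coordinate: perfect cubes: 3³, 4³, 5³, …, so 27, 64, 125, 216, 343, 512 → 729.
Metal: repeats copper → platinum → gold → silver; copper, platinum, gold, silver, copper, platinum → gold.
Third coordinate: differences are 3, 5, 7, … (increasing by 2 each time); 11, 14, 19, 26, 35, 46 → 59.
For the colour, repeats red → green → blue: red, green, blue, red, green, blue → red.
Putting it together: [729 : gold : 59 : red].

[729 : gold : 59 : red]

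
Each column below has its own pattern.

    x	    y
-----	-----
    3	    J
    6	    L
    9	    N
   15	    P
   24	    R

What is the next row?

For the column x, each term is the sum of the two before it: 3, 6, 9, 15, 24 → 39.
Column y: letters move forward 2 places in the alphabet; J, L, N, P, R → T.
So the next row is 39  T.

39  T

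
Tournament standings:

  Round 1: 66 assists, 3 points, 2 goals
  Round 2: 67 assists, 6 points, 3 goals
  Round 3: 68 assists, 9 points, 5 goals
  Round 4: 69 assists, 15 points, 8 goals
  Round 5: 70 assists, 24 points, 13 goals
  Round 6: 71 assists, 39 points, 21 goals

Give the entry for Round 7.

Assists: 66, 67, 68, 69, 70, 71 → 72 (+1 each step).
Points: each term is the sum of the two before it, so 3, 6, 9, 15, 24, 39 → 63.
Goals — each term is the sum of the two before it: 2, 3, 5, 8, 13, 21 → 34.
Combining the parts gives 72 assists, 63 points, 34 goals.

72 assists, 63 points, 34 goals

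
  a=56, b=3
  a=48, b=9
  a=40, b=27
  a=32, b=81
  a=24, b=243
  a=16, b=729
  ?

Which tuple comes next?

a=8, b=2187

A — −8 each step: 56, 48, 40, 32, 24, 16 → 8.
B goes 3, 9, 27, 81, 243, 729 → 2187 (×3 each step).
Combining the parts gives a=8, b=2187.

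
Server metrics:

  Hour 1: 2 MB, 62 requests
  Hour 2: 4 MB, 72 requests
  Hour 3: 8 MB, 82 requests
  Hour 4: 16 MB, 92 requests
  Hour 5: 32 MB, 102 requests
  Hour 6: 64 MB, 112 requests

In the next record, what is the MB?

128

MB: 2, 4, 8, 16, 32, 64 → 128 (×2 each step).
Requests — +10 each step: 62, 72, 82, 92, 102, 112 → 122.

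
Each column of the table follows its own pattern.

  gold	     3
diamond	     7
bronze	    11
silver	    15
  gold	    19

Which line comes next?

Rank: repeats gold → diamond → bronze → silver; gold, diamond, bronze, silver, gold → diamond.
Second component: 3, 7, 11, 15, 19 → 23 (+4 each step).
So the next line is diamond  23.

diamond  23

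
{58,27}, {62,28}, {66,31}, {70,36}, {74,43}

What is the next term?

First value goes 58, 62, 66, 70, 74 → 78 (+4 each step).
For the second value, differences are 1, 3, 5, … (increasing by 2 each time): 27, 28, 31, 36, 43 → 52.
So the next term is {78,52}.

{78,52}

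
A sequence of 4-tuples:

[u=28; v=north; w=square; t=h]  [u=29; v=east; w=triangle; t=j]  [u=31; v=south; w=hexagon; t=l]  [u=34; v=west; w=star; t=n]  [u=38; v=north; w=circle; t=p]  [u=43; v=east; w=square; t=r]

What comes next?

[u=49; v=south; w=triangle; t=t]

For the u, differences are 1, 2, 3, … (increasing by 1 each time): 28, 29, 31, 34, 38, 43 → 49.
V — repeats north → east → south → west: north, east, south, west, north, east → south.
W — repeats square → triangle → hexagon → star → circle: square, triangle, hexagon, star, circle, square → triangle.
For the t, letters move forward 2 places in the alphabet: h, j, l, n, p, r → t.
So the next 4-tuple is [u=49; v=south; w=triangle; t=t].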